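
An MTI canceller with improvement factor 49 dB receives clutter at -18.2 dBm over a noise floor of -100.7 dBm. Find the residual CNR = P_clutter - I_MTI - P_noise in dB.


CNR = -18.2 - 49 - (-100.7) = 33.5 dB

33.5 dB


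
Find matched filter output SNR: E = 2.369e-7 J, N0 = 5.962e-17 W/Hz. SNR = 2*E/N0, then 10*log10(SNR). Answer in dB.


SNR_lin = 2 * 2.369e-7 / 5.962e-17 = 7.947e9
SNR_dB = 10*log10(7.947e9) = 99.0 dB

99.0 dB


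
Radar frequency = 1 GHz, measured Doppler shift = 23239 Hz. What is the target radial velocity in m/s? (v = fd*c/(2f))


v = 23239 * 3e8 / (2 * 1000000000.0) = 3485.9 m/s

3485.9 m/s


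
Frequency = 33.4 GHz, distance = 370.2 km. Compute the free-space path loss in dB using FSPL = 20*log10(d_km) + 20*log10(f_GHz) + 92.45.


20*log10(370.2) = 51.37
20*log10(33.4) = 30.47
FSPL = 174.3 dB

174.3 dB


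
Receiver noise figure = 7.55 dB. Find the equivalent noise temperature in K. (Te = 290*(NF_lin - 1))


NF_lin = 10^(7.55/10) = 5.688529
Te = 290 * (5.688529 - 1) = 1359.7 K

1359.7 K


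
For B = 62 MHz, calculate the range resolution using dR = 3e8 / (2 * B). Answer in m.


dR = 3e8 / (2 * 62000000.0) = 2.42 m

2.42 m


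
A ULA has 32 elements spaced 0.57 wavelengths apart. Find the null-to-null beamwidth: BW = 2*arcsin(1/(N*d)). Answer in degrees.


1/(N*d) = 1/(32*0.57) = 0.054825
BW = 2*arcsin(0.054825) = 6.3 degrees

6.3 degrees


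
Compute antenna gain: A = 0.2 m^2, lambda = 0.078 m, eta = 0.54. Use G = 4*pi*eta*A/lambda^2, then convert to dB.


G_linear = 4*pi*0.54*0.2/0.078^2 = 223.07
G_dB = 10*log10(223.07) = 23.5 dB

23.5 dB


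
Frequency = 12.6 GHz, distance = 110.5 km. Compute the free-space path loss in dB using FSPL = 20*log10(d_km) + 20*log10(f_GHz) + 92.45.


20*log10(110.5) = 40.87
20*log10(12.6) = 22.01
FSPL = 155.3 dB

155.3 dB


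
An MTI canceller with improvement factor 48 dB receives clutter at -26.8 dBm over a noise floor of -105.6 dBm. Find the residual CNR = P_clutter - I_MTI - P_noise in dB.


CNR = -26.8 - 48 - (-105.6) = 30.8 dB

30.8 dB


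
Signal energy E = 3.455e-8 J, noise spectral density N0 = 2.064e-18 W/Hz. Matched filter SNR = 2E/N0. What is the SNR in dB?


SNR_lin = 2 * 3.455e-8 / 2.064e-18 = 3.348e10
SNR_dB = 10*log10(3.348e10) = 105.2 dB

105.2 dB


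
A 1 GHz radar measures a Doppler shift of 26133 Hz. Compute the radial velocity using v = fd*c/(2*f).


v = 26133 * 3e8 / (2 * 1000000000.0) = 3920.0 m/s

3920.0 m/s


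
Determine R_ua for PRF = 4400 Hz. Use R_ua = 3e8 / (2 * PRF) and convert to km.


R_ua = 3e8 / (2 * 4400) = 34090.9 m = 34.1 km

34.1 km


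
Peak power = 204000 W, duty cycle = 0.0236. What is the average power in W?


P_avg = 204000 * 0.0236 = 4814.4 W

4814.4 W


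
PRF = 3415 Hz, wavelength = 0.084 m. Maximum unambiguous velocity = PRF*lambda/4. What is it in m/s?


V_ua = 3415 * 0.084 / 4 = 71.7 m/s

71.7 m/s


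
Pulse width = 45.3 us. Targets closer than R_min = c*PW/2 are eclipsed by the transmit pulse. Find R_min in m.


R_min = 3e8 * 45.3e-6 / 2 = 6795.0 m

6795.0 m


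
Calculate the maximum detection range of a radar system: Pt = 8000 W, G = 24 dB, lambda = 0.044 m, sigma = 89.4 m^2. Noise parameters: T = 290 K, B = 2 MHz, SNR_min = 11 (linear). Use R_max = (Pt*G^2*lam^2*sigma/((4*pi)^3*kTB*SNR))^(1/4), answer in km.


G_lin = 10^(24/10) = 251.188643
R^4 = 8000 * 251.188643^2 * 0.044^2 * 89.4 / ((4*pi)^3 * 1.38e-23 * 290 * 2000000.0 * 11)
R^4 = 5.00039e17 m^4
R_max = (5.00039e17)^(1/4) = 26592.0 m = 26.6 km

26.6 km


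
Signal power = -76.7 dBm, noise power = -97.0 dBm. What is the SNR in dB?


SNR = -76.7 - (-97.0) = 20.3 dB

20.3 dB


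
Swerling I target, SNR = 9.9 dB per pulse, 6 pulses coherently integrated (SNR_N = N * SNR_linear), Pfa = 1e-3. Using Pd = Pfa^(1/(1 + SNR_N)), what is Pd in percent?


SNR_lin = 10^(9.9/10) = 9.77237
SNR_N = 6 * 9.77237 = 58.63422
1/(1 + SNR_N) = 1/59.63422 = 0.0167689
Pd = (1e-3)^0.0167689 = 0.89062
Pd = 89.1%

89.1%


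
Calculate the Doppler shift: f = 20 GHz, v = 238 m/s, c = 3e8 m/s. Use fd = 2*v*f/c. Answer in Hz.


fd = 2 * 238 * 20000000000.0 / 3e8 = 31733.3 Hz

31733.3 Hz


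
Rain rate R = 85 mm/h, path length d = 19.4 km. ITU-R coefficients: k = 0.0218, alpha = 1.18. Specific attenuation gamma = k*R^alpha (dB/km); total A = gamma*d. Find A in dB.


gamma = 0.0218 * 85^1.18 = 4.122596 dB/km
A = 4.122596 * 19.4 = 79.98 dB

79.98 dB


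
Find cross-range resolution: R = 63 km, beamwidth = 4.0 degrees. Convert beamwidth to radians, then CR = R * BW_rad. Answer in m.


BW_rad = 0.06981317
CR = 63000 * 0.06981317 = 4398.2 m

4398.2 m


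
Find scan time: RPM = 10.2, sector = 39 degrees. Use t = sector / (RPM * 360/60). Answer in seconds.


t = 39 / (10.2 * 360) * 60 = 0.64 s

0.64 s


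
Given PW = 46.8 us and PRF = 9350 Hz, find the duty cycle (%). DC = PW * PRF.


DC = 46.8e-6 * 9350 * 100 = 43.76%

43.76%


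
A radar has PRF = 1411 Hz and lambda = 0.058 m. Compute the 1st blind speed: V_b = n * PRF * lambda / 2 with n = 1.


V_blind = 1 * 1411 * 0.058 / 2 = 40.9 m/s

40.9 m/s


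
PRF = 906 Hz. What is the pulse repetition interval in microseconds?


PRI = 1/906 = 0.0011037528 s = 1103.8 us

1103.8 us


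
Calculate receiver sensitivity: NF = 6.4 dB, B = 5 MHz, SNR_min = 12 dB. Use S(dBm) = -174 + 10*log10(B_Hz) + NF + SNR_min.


10*log10(5000000.0) = 66.99
S = -174 + 66.99 + 6.4 + 12 = -88.6 dBm

-88.6 dBm


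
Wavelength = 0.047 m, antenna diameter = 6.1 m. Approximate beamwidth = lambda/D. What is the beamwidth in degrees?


BW_rad = 0.047 / 6.1 = 0.007705
BW_deg = 0.44 degrees

0.44 degrees


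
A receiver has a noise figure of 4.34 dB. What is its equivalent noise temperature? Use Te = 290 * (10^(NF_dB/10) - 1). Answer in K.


NF_lin = 10^(4.34/10) = 2.716439
Te = 290 * (2.716439 - 1) = 497.8 K

497.8 K


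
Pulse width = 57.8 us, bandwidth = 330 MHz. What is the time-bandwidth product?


TBP = 57.8 * 330 = 19074.0

19074.0


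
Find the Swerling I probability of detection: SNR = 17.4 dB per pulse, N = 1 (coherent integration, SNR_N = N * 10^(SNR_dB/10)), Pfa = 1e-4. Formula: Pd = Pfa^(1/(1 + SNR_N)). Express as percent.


SNR_lin = 10^(17.4/10) = 54.95409
SNR_N = 1 * 54.95409 = 54.95409
1/(1 + SNR_N) = 1/55.95409 = 0.0178718
Pd = (1e-4)^0.0178718 = 0.84823
Pd = 84.8%

84.8%


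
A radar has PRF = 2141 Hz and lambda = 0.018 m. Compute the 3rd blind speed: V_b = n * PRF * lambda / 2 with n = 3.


V_blind = 3 * 2141 * 0.018 / 2 = 57.8 m/s

57.8 m/s


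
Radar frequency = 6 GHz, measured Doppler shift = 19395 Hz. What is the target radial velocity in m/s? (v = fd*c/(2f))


v = 19395 * 3e8 / (2 * 6000000000.0) = 484.9 m/s

484.9 m/s


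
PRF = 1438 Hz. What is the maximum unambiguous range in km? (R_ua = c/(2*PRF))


R_ua = 3e8 / (2 * 1438) = 104311.5 m = 104.3 km

104.3 km


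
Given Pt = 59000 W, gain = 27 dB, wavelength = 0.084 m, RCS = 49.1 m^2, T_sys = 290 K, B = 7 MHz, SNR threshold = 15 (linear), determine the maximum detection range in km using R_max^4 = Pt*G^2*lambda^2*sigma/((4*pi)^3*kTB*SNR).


G_lin = 10^(27/10) = 501.187234
R^4 = 59000 * 501.187234^2 * 0.084^2 * 49.1 / ((4*pi)^3 * 1.38e-23 * 290 * 7000000.0 * 15)
R^4 = 6.15738e18 m^4
R_max = (6.15738e18)^(1/4) = 49813.7 m = 49.8 km

49.8 km


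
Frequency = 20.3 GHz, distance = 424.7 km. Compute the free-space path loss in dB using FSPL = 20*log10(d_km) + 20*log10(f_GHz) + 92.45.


20*log10(424.7) = 52.56
20*log10(20.3) = 26.15
FSPL = 171.2 dB

171.2 dB


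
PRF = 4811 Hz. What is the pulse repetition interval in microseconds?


PRI = 1/4811 = 0.000207857 s = 207.9 us

207.9 us


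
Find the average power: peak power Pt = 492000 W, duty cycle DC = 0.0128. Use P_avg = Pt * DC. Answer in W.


P_avg = 492000 * 0.0128 = 6297.6 W

6297.6 W


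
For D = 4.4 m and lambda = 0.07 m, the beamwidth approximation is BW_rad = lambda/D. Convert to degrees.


BW_rad = 0.07 / 4.4 = 0.015909
BW_deg = 0.91 degrees

0.91 degrees


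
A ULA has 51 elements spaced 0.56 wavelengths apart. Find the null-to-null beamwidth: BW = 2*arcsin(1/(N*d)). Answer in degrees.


1/(N*d) = 1/(51*0.56) = 0.035014
BW = 2*arcsin(0.035014) = 4.0 degrees

4.0 degrees


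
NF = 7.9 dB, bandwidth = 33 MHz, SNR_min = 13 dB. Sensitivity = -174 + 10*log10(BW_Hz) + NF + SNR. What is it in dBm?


10*log10(33000000.0) = 75.19
S = -174 + 75.19 + 7.9 + 13 = -77.9 dBm

-77.9 dBm


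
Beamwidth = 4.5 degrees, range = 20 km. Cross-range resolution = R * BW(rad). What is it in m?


BW_rad = 0.078539816
CR = 20000 * 0.078539816 = 1570.8 m

1570.8 m


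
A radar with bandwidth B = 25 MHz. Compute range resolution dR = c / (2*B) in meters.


dR = 3e8 / (2 * 25000000.0) = 6.0 m

6.0 m


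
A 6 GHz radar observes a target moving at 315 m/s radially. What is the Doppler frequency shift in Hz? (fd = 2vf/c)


fd = 2 * 315 * 6000000000.0 / 3e8 = 12600.0 Hz

12600.0 Hz


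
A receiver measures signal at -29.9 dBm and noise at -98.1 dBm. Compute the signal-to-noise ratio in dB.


SNR = -29.9 - (-98.1) = 68.2 dB

68.2 dB


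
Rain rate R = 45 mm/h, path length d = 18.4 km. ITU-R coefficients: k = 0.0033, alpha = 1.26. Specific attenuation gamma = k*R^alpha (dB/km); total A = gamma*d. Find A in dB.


gamma = 0.0033 * 45^1.26 = 0.399541 dB/km
A = 0.399541 * 18.4 = 7.35 dB

7.35 dB


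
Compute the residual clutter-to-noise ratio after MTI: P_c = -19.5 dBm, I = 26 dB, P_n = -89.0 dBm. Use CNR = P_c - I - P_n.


CNR = -19.5 - 26 - (-89.0) = 43.5 dB

43.5 dB


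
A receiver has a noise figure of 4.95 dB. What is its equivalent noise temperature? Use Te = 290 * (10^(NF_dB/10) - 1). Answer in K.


NF_lin = 10^(4.95/10) = 3.126079
Te = 290 * (3.126079 - 1) = 616.6 K

616.6 K


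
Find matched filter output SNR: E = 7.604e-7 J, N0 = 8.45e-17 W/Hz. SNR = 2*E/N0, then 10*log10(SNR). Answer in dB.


SNR_lin = 2 * 7.604e-7 / 8.45e-17 = 1.8e10
SNR_dB = 10*log10(1.8e10) = 102.6 dB

102.6 dB


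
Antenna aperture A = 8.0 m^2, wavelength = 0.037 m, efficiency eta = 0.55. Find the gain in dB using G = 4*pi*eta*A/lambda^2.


G_linear = 4*pi*0.55*8.0/0.037^2 = 40388.63
G_dB = 10*log10(40388.63) = 46.1 dB

46.1 dB


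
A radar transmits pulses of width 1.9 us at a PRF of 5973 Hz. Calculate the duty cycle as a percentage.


DC = 1.9e-6 * 5973 * 100 = 1.13%

1.13%


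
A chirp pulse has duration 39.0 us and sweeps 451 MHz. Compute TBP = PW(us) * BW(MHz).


TBP = 39.0 * 451 = 17589.0

17589.0


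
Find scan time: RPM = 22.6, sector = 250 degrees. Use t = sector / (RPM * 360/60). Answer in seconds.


t = 250 / (22.6 * 360) * 60 = 1.84 s

1.84 s


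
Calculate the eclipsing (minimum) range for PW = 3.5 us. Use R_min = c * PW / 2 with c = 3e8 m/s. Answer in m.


R_min = 3e8 * 3.5e-6 / 2 = 525.0 m

525.0 m


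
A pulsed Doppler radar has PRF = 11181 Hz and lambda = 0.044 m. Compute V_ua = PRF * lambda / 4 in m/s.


V_ua = 11181 * 0.044 / 4 = 123.0 m/s

123.0 m/s


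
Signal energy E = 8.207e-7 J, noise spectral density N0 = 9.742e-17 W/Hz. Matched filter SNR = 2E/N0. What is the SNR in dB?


SNR_lin = 2 * 8.207e-7 / 9.742e-17 = 1.685e10
SNR_dB = 10*log10(1.685e10) = 102.3 dB

102.3 dB


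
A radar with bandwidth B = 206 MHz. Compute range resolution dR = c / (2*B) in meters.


dR = 3e8 / (2 * 206000000.0) = 0.73 m

0.73 m


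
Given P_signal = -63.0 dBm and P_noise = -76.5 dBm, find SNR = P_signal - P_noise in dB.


SNR = -63.0 - (-76.5) = 13.5 dB

13.5 dB


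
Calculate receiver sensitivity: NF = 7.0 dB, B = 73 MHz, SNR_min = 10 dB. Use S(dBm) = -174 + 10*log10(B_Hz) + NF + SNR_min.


10*log10(73000000.0) = 78.63
S = -174 + 78.63 + 7.0 + 10 = -78.4 dBm

-78.4 dBm


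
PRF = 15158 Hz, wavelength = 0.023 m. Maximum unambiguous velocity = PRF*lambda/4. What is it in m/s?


V_ua = 15158 * 0.023 / 4 = 87.2 m/s

87.2 m/s


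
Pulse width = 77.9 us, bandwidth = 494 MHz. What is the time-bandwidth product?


TBP = 77.9 * 494 = 38482.6

38482.6


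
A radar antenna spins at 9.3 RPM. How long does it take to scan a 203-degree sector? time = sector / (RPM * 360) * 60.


t = 203 / (9.3 * 360) * 60 = 3.64 s

3.64 s


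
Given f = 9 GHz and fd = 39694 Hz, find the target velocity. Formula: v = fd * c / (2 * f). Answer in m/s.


v = 39694 * 3e8 / (2 * 9000000000.0) = 661.6 m/s

661.6 m/s


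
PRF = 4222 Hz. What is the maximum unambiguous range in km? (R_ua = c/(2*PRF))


R_ua = 3e8 / (2 * 4222) = 35528.2 m = 35.5 km

35.5 km


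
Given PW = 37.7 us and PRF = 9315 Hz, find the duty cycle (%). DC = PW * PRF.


DC = 37.7e-6 * 9315 * 100 = 35.12%

35.12%


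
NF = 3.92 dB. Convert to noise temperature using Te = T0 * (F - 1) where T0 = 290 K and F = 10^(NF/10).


NF_lin = 10^(3.92/10) = 2.466039
Te = 290 * (2.466039 - 1) = 425.2 K

425.2 K


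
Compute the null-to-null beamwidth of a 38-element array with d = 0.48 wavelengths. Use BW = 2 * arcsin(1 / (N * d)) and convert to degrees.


1/(N*d) = 1/(38*0.48) = 0.054825
BW = 2*arcsin(0.054825) = 6.3 degrees

6.3 degrees


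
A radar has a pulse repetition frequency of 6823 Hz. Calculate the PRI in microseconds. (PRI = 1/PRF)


PRI = 1/6823 = 0.0001465631 s = 146.6 us

146.6 us


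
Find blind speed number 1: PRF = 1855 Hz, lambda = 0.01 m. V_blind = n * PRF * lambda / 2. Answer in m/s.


V_blind = 1 * 1855 * 0.01 / 2 = 9.3 m/s

9.3 m/s


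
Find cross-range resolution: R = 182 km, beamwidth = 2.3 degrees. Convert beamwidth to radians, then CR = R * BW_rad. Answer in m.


BW_rad = 0.040142573
CR = 182000 * 0.040142573 = 7305.9 m

7305.9 m


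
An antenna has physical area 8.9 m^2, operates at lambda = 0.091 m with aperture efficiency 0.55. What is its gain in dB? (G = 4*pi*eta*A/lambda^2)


G_linear = 4*pi*0.55*8.9/0.091^2 = 7428.13
G_dB = 10*log10(7428.13) = 38.7 dB

38.7 dB


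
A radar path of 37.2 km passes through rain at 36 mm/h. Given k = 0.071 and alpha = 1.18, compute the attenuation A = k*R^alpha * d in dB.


gamma = 0.071 * 36^1.18 = 4.871866 dB/km
A = 4.871866 * 37.2 = 181.23 dB

181.23 dB


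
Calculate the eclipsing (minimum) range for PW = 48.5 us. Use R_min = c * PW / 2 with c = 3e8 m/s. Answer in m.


R_min = 3e8 * 48.5e-6 / 2 = 7275.0 m

7275.0 m


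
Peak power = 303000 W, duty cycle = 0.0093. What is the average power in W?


P_avg = 303000 * 0.0093 = 2817.9 W

2817.9 W


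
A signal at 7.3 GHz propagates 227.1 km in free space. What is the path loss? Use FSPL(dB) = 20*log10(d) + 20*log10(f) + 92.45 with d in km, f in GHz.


20*log10(227.1) = 47.12
20*log10(7.3) = 17.27
FSPL = 156.8 dB

156.8 dB


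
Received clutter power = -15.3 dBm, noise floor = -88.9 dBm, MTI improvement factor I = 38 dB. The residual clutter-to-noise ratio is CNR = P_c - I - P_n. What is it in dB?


CNR = -15.3 - 38 - (-88.9) = 35.6 dB

35.6 dB


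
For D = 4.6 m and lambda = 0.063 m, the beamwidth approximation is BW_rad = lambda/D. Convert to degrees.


BW_rad = 0.063 / 4.6 = 0.013696
BW_deg = 0.78 degrees

0.78 degrees


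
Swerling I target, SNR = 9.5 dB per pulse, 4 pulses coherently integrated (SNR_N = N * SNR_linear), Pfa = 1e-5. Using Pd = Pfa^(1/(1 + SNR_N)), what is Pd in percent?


SNR_lin = 10^(9.5/10) = 8.91251
SNR_N = 4 * 8.91251 = 35.65004
1/(1 + SNR_N) = 1/36.65004 = 0.0272851
Pd = (1e-5)^0.0272851 = 0.73042
Pd = 73.0%

73.0%


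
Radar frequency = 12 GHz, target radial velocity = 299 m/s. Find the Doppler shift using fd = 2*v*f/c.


fd = 2 * 299 * 12000000000.0 / 3e8 = 23920.0 Hz

23920.0 Hz


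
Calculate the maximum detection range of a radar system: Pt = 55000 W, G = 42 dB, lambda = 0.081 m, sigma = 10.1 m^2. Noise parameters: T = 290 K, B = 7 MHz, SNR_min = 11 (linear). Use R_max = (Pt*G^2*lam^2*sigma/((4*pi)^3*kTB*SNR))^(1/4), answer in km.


G_lin = 10^(42/10) = 15848.931925
R^4 = 55000 * 15848.931925^2 * 0.081^2 * 10.1 / ((4*pi)^3 * 1.38e-23 * 290 * 7000000.0 * 11)
R^4 = 1.49712e21 m^4
R_max = (1.49712e21)^(1/4) = 196704.4 m = 196.7 km

196.7 km


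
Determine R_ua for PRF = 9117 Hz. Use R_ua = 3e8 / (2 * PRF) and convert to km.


R_ua = 3e8 / (2 * 9117) = 16452.8 m = 16.5 km

16.5 km


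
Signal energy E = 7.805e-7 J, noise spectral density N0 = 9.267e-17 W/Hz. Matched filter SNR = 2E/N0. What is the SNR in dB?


SNR_lin = 2 * 7.805e-7 / 9.267e-17 = 1.684e10
SNR_dB = 10*log10(1.684e10) = 102.3 dB

102.3 dB


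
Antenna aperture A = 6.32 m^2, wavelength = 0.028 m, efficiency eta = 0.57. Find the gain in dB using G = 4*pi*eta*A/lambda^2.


G_linear = 4*pi*0.57*6.32/0.028^2 = 57741.19
G_dB = 10*log10(57741.19) = 47.6 dB

47.6 dB


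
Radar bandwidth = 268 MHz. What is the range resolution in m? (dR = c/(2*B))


dR = 3e8 / (2 * 268000000.0) = 0.56 m

0.56 m


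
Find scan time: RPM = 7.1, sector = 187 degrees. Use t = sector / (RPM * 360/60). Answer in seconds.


t = 187 / (7.1 * 360) * 60 = 4.39 s

4.39 s


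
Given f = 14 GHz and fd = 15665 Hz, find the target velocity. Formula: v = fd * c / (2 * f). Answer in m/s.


v = 15665 * 3e8 / (2 * 14000000000.0) = 167.8 m/s

167.8 m/s


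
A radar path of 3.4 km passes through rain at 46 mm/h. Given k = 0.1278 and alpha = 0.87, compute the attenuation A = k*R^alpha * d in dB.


gamma = 0.1278 * 46^0.87 = 3.573799 dB/km
A = 3.573799 * 3.4 = 12.15 dB

12.15 dB


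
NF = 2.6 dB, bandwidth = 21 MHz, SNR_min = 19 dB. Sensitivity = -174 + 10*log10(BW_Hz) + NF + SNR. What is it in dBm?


10*log10(21000000.0) = 73.22
S = -174 + 73.22 + 2.6 + 19 = -79.2 dBm

-79.2 dBm


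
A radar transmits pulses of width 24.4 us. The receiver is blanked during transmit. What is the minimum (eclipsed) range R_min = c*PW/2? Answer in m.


R_min = 3e8 * 24.4e-6 / 2 = 3660.0 m

3660.0 m


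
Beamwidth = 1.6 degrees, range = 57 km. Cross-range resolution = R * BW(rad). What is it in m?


BW_rad = 0.027925268
CR = 57000 * 0.027925268 = 1591.7 m

1591.7 m


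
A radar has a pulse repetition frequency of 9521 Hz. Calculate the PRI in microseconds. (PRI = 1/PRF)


PRI = 1/9521 = 0.000105031 s = 105.0 us

105.0 us


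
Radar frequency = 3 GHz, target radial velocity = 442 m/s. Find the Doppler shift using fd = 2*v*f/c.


fd = 2 * 442 * 3000000000.0 / 3e8 = 8840.0 Hz

8840.0 Hz


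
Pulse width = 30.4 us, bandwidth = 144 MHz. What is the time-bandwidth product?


TBP = 30.4 * 144 = 4377.6

4377.6


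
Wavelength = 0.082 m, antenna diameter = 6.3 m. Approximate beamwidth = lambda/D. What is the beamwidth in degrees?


BW_rad = 0.082 / 6.3 = 0.013016
BW_deg = 0.75 degrees

0.75 degrees


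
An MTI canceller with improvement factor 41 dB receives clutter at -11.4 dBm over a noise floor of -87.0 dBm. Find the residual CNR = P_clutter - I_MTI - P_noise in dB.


CNR = -11.4 - 41 - (-87.0) = 34.6 dB

34.6 dB


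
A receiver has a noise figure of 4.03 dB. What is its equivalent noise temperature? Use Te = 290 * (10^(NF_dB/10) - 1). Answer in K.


NF_lin = 10^(4.03/10) = 2.529298
Te = 290 * (2.529298 - 1) = 443.5 K

443.5 K


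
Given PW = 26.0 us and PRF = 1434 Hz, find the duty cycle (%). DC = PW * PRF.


DC = 26.0e-6 * 1434 * 100 = 3.73%

3.73%


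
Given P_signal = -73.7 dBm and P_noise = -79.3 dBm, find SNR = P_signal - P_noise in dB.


SNR = -73.7 - (-79.3) = 5.6 dB

5.6 dB


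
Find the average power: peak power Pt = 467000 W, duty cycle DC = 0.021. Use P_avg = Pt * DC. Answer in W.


P_avg = 467000 * 0.021 = 9807.0 W

9807.0 W


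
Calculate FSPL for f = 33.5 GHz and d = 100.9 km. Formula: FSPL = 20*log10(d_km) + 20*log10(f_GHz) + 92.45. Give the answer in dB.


20*log10(100.9) = 40.08
20*log10(33.5) = 30.5
FSPL = 163.0 dB

163.0 dB


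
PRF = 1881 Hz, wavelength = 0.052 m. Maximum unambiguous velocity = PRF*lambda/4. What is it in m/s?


V_ua = 1881 * 0.052 / 4 = 24.5 m/s

24.5 m/s


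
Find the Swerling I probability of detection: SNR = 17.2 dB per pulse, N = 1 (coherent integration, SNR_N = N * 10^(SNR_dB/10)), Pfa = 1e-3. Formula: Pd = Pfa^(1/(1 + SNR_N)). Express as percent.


SNR_lin = 10^(17.2/10) = 52.48075
SNR_N = 1 * 52.48075 = 52.48075
1/(1 + SNR_N) = 1/53.48075 = 0.0186983
Pd = (1e-3)^0.0186983 = 0.87883
Pd = 87.9%

87.9%


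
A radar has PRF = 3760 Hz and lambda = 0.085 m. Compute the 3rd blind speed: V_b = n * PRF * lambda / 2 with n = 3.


V_blind = 3 * 3760 * 0.085 / 2 = 479.4 m/s

479.4 m/s


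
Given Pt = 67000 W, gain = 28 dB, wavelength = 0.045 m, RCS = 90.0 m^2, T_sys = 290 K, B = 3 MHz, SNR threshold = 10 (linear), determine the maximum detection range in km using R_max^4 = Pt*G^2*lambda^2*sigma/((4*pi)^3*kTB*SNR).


G_lin = 10^(28/10) = 630.957344
R^4 = 67000 * 630.957344^2 * 0.045^2 * 90.0 / ((4*pi)^3 * 1.38e-23 * 290 * 3000000.0 * 10)
R^4 = 2.0404e19 m^4
R_max = (2.0404e19)^(1/4) = 67209.2 m = 67.2 km

67.2 km


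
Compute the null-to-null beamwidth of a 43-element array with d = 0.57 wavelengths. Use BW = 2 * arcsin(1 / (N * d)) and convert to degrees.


1/(N*d) = 1/(43*0.57) = 0.0408
BW = 2*arcsin(0.0408) = 4.7 degrees

4.7 degrees


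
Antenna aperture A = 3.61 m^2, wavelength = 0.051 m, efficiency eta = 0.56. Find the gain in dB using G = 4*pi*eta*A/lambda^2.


G_linear = 4*pi*0.56*3.61/0.051^2 = 9767.08
G_dB = 10*log10(9767.08) = 39.9 dB

39.9 dB


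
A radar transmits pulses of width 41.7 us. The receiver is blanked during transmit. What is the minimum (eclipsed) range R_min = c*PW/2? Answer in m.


R_min = 3e8 * 41.7e-6 / 2 = 6255.0 m

6255.0 m


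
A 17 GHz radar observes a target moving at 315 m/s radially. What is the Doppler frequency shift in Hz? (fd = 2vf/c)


fd = 2 * 315 * 17000000000.0 / 3e8 = 35700.0 Hz

35700.0 Hz


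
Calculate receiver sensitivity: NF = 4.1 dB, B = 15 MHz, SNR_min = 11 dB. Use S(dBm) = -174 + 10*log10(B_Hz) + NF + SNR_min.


10*log10(15000000.0) = 71.76
S = -174 + 71.76 + 4.1 + 11 = -87.1 dBm

-87.1 dBm


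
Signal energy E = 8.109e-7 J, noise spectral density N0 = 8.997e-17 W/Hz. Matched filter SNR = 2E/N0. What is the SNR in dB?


SNR_lin = 2 * 8.109e-7 / 8.997e-17 = 1.803e10
SNR_dB = 10*log10(1.803e10) = 102.6 dB

102.6 dB


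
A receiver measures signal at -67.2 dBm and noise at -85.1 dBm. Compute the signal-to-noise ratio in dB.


SNR = -67.2 - (-85.1) = 17.9 dB

17.9 dB


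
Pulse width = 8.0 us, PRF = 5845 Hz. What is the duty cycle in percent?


DC = 8.0e-6 * 5845 * 100 = 4.68%

4.68%


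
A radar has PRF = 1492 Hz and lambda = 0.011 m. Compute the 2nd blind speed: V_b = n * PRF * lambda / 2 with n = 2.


V_blind = 2 * 1492 * 0.011 / 2 = 16.4 m/s

16.4 m/s


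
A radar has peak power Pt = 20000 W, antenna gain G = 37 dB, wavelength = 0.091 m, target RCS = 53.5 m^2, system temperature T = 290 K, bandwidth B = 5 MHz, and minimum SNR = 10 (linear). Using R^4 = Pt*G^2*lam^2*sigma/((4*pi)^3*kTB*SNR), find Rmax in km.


G_lin = 10^(37/10) = 5011.872336
R^4 = 20000 * 5011.872336^2 * 0.091^2 * 53.5 / ((4*pi)^3 * 1.38e-23 * 290 * 5000000.0 * 10)
R^4 = 5.60518e20 m^4
R_max = (5.60518e20)^(1/4) = 153867.7 m = 153.9 km

153.9 km


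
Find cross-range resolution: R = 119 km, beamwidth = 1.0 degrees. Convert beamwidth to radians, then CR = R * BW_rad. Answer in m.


BW_rad = 0.017453293
CR = 119000 * 0.017453293 = 2076.9 m

2076.9 m


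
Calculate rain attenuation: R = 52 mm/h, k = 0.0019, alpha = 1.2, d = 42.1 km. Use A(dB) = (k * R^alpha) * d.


gamma = 0.0019 * 52^1.2 = 0.21775 dB/km
A = 0.21775 * 42.1 = 9.17 dB

9.17 dB


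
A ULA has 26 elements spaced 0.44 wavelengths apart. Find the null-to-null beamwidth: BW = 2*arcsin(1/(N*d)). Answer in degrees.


1/(N*d) = 1/(26*0.44) = 0.087413
BW = 2*arcsin(0.087413) = 10.0 degrees

10.0 degrees


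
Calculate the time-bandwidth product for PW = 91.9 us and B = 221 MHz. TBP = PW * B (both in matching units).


TBP = 91.9 * 221 = 20309.9

20309.9


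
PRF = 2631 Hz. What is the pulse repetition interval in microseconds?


PRI = 1/2631 = 0.0003800836 s = 380.1 us

380.1 us


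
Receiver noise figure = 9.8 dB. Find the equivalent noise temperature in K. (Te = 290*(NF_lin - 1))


NF_lin = 10^(9.8/10) = 9.549926
Te = 290 * (9.549926 - 1) = 2479.5 K

2479.5 K


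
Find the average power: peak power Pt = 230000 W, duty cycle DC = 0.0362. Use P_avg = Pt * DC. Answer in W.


P_avg = 230000 * 0.0362 = 8326.0 W

8326.0 W


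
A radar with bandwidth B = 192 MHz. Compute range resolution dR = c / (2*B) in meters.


dR = 3e8 / (2 * 192000000.0) = 0.78 m

0.78 m


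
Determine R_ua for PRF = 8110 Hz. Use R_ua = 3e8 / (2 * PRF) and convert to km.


R_ua = 3e8 / (2 * 8110) = 18495.7 m = 18.5 km

18.5 km


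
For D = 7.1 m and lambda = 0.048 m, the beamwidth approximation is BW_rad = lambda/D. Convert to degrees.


BW_rad = 0.048 / 7.1 = 0.006761
BW_deg = 0.39 degrees

0.39 degrees


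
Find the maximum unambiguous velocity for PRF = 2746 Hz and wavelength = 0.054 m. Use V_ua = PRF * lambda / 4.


V_ua = 2746 * 0.054 / 4 = 37.1 m/s

37.1 m/s


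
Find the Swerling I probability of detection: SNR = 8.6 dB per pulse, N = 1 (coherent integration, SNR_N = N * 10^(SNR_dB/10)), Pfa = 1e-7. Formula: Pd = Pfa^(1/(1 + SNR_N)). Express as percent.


SNR_lin = 10^(8.6/10) = 7.24436
SNR_N = 1 * 7.24436 = 7.24436
1/(1 + SNR_N) = 1/8.24436 = 0.121295
Pd = (1e-7)^0.121295 = 0.14156
Pd = 14.2%

14.2%


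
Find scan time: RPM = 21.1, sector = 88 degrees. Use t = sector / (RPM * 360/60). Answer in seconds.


t = 88 / (21.1 * 360) * 60 = 0.7 s

0.7 s


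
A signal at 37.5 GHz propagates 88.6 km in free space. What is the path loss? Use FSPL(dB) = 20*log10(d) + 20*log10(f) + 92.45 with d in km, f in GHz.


20*log10(88.6) = 38.95
20*log10(37.5) = 31.48
FSPL = 162.9 dB

162.9 dB


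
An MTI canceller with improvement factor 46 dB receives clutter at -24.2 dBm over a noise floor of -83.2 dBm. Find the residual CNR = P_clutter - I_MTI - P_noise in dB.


CNR = -24.2 - 46 - (-83.2) = 13.0 dB

13.0 dB


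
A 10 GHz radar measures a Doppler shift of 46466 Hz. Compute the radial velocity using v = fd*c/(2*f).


v = 46466 * 3e8 / (2 * 10000000000.0) = 697.0 m/s

697.0 m/s


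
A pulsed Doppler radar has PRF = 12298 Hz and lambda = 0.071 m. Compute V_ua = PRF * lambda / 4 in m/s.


V_ua = 12298 * 0.071 / 4 = 218.3 m/s

218.3 m/s


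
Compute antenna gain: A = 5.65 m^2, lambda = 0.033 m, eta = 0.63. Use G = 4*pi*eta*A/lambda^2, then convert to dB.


G_linear = 4*pi*0.63*5.65/0.033^2 = 41074.38
G_dB = 10*log10(41074.38) = 46.1 dB

46.1 dB


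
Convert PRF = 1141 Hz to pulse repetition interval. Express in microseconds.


PRI = 1/1141 = 0.0008764242 s = 876.4 us

876.4 us


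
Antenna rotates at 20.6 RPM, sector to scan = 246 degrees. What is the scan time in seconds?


t = 246 / (20.6 * 360) * 60 = 1.99 s

1.99 s


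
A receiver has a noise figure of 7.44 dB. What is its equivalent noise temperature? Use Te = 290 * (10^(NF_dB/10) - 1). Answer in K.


NF_lin = 10^(7.44/10) = 5.546257
Te = 290 * (5.546257 - 1) = 1318.4 K

1318.4 K


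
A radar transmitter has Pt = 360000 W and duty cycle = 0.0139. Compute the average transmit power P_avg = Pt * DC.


P_avg = 360000 * 0.0139 = 5004.0 W

5004.0 W


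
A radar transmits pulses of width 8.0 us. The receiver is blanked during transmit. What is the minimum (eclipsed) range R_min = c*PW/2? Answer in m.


R_min = 3e8 * 8.0e-6 / 2 = 1200.0 m

1200.0 m


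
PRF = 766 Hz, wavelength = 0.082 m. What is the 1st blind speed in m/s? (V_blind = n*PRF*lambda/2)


V_blind = 1 * 766 * 0.082 / 2 = 31.4 m/s

31.4 m/s


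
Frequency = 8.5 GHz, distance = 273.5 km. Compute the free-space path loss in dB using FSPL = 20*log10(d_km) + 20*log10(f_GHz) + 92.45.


20*log10(273.5) = 48.74
20*log10(8.5) = 18.59
FSPL = 159.8 dB

159.8 dB


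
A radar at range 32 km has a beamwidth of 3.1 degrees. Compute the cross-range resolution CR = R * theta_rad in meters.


BW_rad = 0.054105207
CR = 32000 * 0.054105207 = 1731.4 m

1731.4 m


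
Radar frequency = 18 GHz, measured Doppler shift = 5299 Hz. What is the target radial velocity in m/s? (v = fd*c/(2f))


v = 5299 * 3e8 / (2 * 18000000000.0) = 44.2 m/s

44.2 m/s


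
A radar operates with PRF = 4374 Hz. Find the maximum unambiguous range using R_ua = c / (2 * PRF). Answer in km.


R_ua = 3e8 / (2 * 4374) = 34293.6 m = 34.3 km

34.3 km


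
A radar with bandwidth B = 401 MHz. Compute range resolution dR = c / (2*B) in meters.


dR = 3e8 / (2 * 401000000.0) = 0.37 m

0.37 m


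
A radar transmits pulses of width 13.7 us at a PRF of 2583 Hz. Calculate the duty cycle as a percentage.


DC = 13.7e-6 * 2583 * 100 = 3.54%

3.54%


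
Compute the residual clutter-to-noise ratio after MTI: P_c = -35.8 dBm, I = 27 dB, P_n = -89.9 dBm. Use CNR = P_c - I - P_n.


CNR = -35.8 - 27 - (-89.9) = 27.1 dB

27.1 dB


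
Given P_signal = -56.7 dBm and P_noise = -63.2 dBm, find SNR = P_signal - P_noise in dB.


SNR = -56.7 - (-63.2) = 6.5 dB

6.5 dB


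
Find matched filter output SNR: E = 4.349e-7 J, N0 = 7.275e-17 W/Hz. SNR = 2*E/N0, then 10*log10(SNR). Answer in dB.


SNR_lin = 2 * 4.349e-7 / 7.275e-17 = 1.196e10
SNR_dB = 10*log10(1.196e10) = 100.8 dB

100.8 dB


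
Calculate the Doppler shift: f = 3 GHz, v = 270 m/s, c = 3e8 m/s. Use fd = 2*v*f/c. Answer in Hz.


fd = 2 * 270 * 3000000000.0 / 3e8 = 5400.0 Hz

5400.0 Hz


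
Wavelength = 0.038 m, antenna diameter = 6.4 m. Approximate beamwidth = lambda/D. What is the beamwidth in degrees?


BW_rad = 0.038 / 6.4 = 0.005937
BW_deg = 0.34 degrees

0.34 degrees


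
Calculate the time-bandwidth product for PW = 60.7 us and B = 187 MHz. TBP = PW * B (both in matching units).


TBP = 60.7 * 187 = 11350.9

11350.9


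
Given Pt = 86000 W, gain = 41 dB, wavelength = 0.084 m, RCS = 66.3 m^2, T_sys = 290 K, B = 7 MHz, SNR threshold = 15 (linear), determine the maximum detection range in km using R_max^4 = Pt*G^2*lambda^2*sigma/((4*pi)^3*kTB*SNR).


G_lin = 10^(41/10) = 12589.254118
R^4 = 86000 * 12589.254118^2 * 0.084^2 * 66.3 / ((4*pi)^3 * 1.38e-23 * 290 * 7000000.0 * 15)
R^4 = 7.64671e21 m^4
R_max = (7.64671e21)^(1/4) = 295711.8 m = 295.7 km

295.7 km


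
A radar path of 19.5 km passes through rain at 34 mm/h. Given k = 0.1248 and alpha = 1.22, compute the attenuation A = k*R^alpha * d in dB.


gamma = 0.1248 * 34^1.22 = 9.217621 dB/km
A = 9.217621 * 19.5 = 179.74 dB

179.74 dB


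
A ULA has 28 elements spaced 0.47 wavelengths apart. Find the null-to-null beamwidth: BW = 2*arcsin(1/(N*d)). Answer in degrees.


1/(N*d) = 1/(28*0.47) = 0.075988
BW = 2*arcsin(0.075988) = 8.7 degrees

8.7 degrees


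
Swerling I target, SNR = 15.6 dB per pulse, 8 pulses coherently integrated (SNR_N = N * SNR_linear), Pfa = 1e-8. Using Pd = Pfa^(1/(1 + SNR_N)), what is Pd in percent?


SNR_lin = 10^(15.6/10) = 36.30781
SNR_N = 8 * 36.30781 = 290.46248
1/(1 + SNR_N) = 1/291.46248 = 0.003431
Pd = (1e-8)^0.003431 = 0.93875
Pd = 93.9%

93.9%


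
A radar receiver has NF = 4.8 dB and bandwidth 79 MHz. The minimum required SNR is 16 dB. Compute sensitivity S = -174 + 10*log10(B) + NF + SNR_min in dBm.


10*log10(79000000.0) = 78.98
S = -174 + 78.98 + 4.8 + 16 = -74.2 dBm

-74.2 dBm


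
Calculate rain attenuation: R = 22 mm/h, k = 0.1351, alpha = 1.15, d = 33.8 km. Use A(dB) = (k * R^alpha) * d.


gamma = 0.1351 * 22^1.15 = 4.725431 dB/km
A = 4.725431 * 33.8 = 159.72 dB

159.72 dB


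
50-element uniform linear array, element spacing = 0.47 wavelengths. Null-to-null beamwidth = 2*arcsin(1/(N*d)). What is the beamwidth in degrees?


1/(N*d) = 1/(50*0.47) = 0.042553
BW = 2*arcsin(0.042553) = 4.9 degrees

4.9 degrees


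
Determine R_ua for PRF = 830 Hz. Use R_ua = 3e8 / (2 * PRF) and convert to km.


R_ua = 3e8 / (2 * 830) = 180722.9 m = 180.7 km

180.7 km


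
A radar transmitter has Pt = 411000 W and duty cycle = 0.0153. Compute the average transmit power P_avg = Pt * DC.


P_avg = 411000 * 0.0153 = 6288.3 W

6288.3 W


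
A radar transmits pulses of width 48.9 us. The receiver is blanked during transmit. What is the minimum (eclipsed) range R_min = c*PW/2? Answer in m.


R_min = 3e8 * 48.9e-6 / 2 = 7335.0 m

7335.0 m


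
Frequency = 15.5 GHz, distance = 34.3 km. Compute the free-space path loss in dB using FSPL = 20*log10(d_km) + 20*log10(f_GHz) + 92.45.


20*log10(34.3) = 30.71
20*log10(15.5) = 23.81
FSPL = 147.0 dB

147.0 dB


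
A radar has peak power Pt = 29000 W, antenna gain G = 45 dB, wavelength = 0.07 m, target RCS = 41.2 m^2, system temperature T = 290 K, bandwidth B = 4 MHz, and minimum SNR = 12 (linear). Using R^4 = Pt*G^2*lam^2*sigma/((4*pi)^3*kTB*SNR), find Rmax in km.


G_lin = 10^(45/10) = 31622.776602
R^4 = 29000 * 31622.776602^2 * 0.07^2 * 41.2 / ((4*pi)^3 * 1.38e-23 * 290 * 4000000.0 * 12)
R^4 = 1.53583e22 m^4
R_max = (1.53583e22)^(1/4) = 352035.0 m = 352.0 km

352.0 km


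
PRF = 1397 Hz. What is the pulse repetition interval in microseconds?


PRI = 1/1397 = 0.0007158196 s = 715.8 us

715.8 us


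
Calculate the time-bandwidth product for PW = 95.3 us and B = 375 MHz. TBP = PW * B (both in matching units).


TBP = 95.3 * 375 = 35737.5

35737.5


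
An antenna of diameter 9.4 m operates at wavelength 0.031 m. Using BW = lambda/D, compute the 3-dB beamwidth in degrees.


BW_rad = 0.031 / 9.4 = 0.003298
BW_deg = 0.19 degrees

0.19 degrees


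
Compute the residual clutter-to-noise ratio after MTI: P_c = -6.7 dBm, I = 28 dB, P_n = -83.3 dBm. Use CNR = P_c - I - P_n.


CNR = -6.7 - 28 - (-83.3) = 48.6 dB

48.6 dB


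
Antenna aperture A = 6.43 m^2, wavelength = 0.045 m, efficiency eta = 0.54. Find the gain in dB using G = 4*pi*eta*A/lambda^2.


G_linear = 4*pi*0.54*6.43/0.045^2 = 21547.14
G_dB = 10*log10(21547.14) = 43.3 dB

43.3 dB


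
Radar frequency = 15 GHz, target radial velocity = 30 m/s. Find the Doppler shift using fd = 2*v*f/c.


fd = 2 * 30 * 15000000000.0 / 3e8 = 3000.0 Hz

3000.0 Hz


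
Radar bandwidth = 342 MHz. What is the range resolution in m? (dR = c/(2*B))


dR = 3e8 / (2 * 342000000.0) = 0.44 m

0.44 m


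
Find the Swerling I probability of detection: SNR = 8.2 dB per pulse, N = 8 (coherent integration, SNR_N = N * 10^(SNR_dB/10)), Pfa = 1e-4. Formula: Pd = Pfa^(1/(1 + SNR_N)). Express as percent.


SNR_lin = 10^(8.2/10) = 6.60693
SNR_N = 8 * 6.60693 = 52.85544
1/(1 + SNR_N) = 1/53.85544 = 0.0185682
Pd = (1e-4)^0.0185682 = 0.84281
Pd = 84.3%

84.3%


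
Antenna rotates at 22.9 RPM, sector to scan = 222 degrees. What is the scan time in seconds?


t = 222 / (22.9 * 360) * 60 = 1.62 s

1.62 s


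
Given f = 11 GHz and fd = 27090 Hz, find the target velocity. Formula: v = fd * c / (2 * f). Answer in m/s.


v = 27090 * 3e8 / (2 * 11000000000.0) = 369.4 m/s

369.4 m/s


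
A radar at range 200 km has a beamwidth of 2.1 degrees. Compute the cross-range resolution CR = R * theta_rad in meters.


BW_rad = 0.036651914
CR = 200000 * 0.036651914 = 7330.4 m

7330.4 m


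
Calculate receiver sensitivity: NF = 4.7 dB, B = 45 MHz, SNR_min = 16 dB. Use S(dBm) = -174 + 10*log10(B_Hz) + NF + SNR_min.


10*log10(45000000.0) = 76.53
S = -174 + 76.53 + 4.7 + 16 = -76.8 dBm

-76.8 dBm


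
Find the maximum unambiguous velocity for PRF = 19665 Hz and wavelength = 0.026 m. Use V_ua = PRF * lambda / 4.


V_ua = 19665 * 0.026 / 4 = 127.8 m/s

127.8 m/s


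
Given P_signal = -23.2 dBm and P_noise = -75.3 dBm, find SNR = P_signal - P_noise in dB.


SNR = -23.2 - (-75.3) = 52.1 dB

52.1 dB


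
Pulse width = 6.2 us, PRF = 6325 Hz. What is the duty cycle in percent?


DC = 6.2e-6 * 6325 * 100 = 3.92%

3.92%


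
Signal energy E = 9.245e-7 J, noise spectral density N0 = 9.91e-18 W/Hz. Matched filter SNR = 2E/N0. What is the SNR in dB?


SNR_lin = 2 * 9.245e-7 / 9.91e-18 = 1.866e11
SNR_dB = 10*log10(1.866e11) = 112.7 dB

112.7 dB


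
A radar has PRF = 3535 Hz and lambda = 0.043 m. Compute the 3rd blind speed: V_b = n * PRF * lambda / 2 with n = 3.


V_blind = 3 * 3535 * 0.043 / 2 = 228.0 m/s

228.0 m/s


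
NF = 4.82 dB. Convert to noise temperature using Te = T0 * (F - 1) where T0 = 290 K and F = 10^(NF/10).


NF_lin = 10^(4.82/10) = 3.033891
Te = 290 * (3.033891 - 1) = 589.8 K

589.8 K


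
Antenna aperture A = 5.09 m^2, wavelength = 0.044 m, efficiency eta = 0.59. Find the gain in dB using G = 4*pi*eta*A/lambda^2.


G_linear = 4*pi*0.59*5.09/0.044^2 = 19492.8
G_dB = 10*log10(19492.8) = 42.9 dB

42.9 dB


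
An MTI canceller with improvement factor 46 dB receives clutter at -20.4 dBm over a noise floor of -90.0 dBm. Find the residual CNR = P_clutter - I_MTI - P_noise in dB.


CNR = -20.4 - 46 - (-90.0) = 23.6 dB

23.6 dB


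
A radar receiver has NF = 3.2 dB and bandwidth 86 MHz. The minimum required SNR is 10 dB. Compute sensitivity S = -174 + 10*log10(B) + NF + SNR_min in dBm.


10*log10(86000000.0) = 79.34
S = -174 + 79.34 + 3.2 + 10 = -81.5 dBm

-81.5 dBm


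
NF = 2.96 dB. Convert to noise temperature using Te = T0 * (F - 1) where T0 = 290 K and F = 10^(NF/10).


NF_lin = 10^(2.96/10) = 1.97697
Te = 290 * (1.97697 - 1) = 283.3 K

283.3 K


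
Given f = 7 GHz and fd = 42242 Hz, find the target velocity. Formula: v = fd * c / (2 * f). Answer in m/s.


v = 42242 * 3e8 / (2 * 7000000000.0) = 905.2 m/s

905.2 m/s


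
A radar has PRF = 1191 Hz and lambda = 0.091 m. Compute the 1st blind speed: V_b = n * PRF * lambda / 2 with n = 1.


V_blind = 1 * 1191 * 0.091 / 2 = 54.2 m/s

54.2 m/s


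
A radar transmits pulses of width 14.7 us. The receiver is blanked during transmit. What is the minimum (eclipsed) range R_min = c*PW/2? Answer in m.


R_min = 3e8 * 14.7e-6 / 2 = 2205.0 m

2205.0 m


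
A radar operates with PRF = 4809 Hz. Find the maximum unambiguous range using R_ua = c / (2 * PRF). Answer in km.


R_ua = 3e8 / (2 * 4809) = 31191.5 m = 31.2 km

31.2 km


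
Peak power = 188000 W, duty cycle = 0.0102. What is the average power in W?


P_avg = 188000 * 0.0102 = 1917.6 W

1917.6 W


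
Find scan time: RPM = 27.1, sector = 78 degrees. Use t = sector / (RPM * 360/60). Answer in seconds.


t = 78 / (27.1 * 360) * 60 = 0.48 s

0.48 s


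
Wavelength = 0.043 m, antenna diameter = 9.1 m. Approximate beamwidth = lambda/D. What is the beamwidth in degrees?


BW_rad = 0.043 / 9.1 = 0.004725
BW_deg = 0.27 degrees

0.27 degrees


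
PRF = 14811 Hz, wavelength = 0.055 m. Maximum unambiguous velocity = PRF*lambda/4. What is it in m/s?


V_ua = 14811 * 0.055 / 4 = 203.7 m/s

203.7 m/s


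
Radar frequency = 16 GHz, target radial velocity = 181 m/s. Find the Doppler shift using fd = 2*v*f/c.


fd = 2 * 181 * 16000000000.0 / 3e8 = 19306.7 Hz

19306.7 Hz


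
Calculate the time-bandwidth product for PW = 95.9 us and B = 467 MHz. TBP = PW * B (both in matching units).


TBP = 95.9 * 467 = 44785.3

44785.3


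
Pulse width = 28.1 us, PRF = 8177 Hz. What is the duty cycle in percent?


DC = 28.1e-6 * 8177 * 100 = 22.98%

22.98%


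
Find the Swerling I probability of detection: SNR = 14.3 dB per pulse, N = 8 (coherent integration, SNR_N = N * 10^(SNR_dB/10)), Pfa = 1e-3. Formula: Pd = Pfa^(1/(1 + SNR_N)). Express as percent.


SNR_lin = 10^(14.3/10) = 26.91535
SNR_N = 8 * 26.91535 = 215.3228
1/(1 + SNR_N) = 1/216.3228 = 0.0046227
Pd = (1e-3)^0.0046227 = 0.96857
Pd = 96.9%

96.9%
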